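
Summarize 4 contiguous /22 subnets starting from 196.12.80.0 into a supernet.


Original prefix: /22
Number of subnets: 4 = 2^2
New prefix = 22 - 2 = 20
Supernet: 196.12.80.0/20


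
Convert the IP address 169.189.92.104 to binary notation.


169 = 10101001
189 = 10111101
92 = 01011100
104 = 01101000
Binary: 10101001.10111101.01011100.01101000


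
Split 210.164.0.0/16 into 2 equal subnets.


New prefix = 16 + 1 = 17
Each subnet has 32768 addresses
  210.164.0.0/17
  210.164.128.0/17
Subnets: 210.164.0.0/17, 210.164.128.0/17


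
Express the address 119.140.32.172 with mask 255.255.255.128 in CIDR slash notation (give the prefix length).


Binary: 11111111.11111111.11111111.10000000
Count leading 1s
Prefix: /25


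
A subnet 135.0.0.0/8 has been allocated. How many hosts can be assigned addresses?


Host bits = 32 - 8 = 24
Total addresses = 2^24 = 16777216
Usable = total - 2 (network and broadcast)
Usable hosts: 16777214


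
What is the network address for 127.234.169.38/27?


IP:   01111111.11101010.10101001.00100110
Mask: 11111111.11111111.11111111.11100000
AND operation:
Net:  01111111.11101010.10101001.00100000
Network: 127.234.169.32/27


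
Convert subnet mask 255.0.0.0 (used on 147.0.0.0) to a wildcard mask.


Subnet mask: 255.0.0.0
Wildcard = 255.255.255.255 - subnet mask
255 - 255 = 0
255 - 0 = 255
255 - 0 = 255
255 - 0 = 255
Wildcard: 0.255.255.255


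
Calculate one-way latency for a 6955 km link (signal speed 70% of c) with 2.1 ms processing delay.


Speed = 0.7 * 3e5 km/s = 210000 km/s
Propagation delay = 6955 / 210000 = 0.0331 s = 33.119 ms
Processing delay = 2.1 ms
Total one-way latency = 35.219 ms


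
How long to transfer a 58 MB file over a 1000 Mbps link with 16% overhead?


Effective throughput = 1000 * (1 - 16/100) = 840 Mbps
File size in Mb = 58 * 8 = 464 Mb
Time = 464 / 840
Time = 0.5524 seconds


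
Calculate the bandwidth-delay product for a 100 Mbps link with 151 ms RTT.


BDP = bandwidth * RTT
= 100 Mbps * 151 ms
= 100 * 1e6 * 151 / 1000 bits
= 15100000 bits
= 1887500 bytes
= 1843.2617 KB
BDP = 15100000 bits (1887500 bytes)


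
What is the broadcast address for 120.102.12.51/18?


Network: 120.102.0.0/18
Host bits = 14
Set all host bits to 1:
Broadcast: 120.102.63.255


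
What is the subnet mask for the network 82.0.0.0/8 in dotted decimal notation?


/8 means 8 network bits, 24 host bits
Binary: 11111111000000000000000000000000
Mask: 255.0.0.0


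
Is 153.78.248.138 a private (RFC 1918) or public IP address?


RFC 1918 private ranges:
  10.0.0.0/8 (10.0.0.0 - 10.255.255.255)
  172.16.0.0/12 (172.16.0.0 - 172.31.255.255)
  192.168.0.0/16 (192.168.0.0 - 192.168.255.255)
Public (not in any RFC 1918 range)


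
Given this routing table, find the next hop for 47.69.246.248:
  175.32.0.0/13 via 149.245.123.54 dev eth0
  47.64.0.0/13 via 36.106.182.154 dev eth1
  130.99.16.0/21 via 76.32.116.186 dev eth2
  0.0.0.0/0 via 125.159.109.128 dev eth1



Longest prefix match for 47.69.246.248:
  /13 175.32.0.0: no
  /13 47.64.0.0: MATCH
  /21 130.99.16.0: no
  /0 0.0.0.0: MATCH
Selected: next-hop 36.106.182.154 via eth1 (matched /13)


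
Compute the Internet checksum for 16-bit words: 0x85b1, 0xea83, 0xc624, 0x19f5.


Sum all words (with carry folding):
+ 0x85b1 = 0x85b1
+ 0xea83 = 0x7035
+ 0xc624 = 0x365a
+ 0x19f5 = 0x504f
One's complement: ~0x504f
Checksum = 0xafb0


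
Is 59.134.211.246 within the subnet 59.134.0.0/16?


Subnet network: 59.134.0.0
Test IP AND mask: 59.134.0.0
Yes, 59.134.211.246 is in 59.134.0.0/16


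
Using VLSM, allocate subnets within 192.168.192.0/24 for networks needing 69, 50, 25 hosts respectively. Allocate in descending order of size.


69 hosts -> /25 (126 usable): 192.168.192.0/25
50 hosts -> /26 (62 usable): 192.168.192.128/26
25 hosts -> /27 (30 usable): 192.168.192.192/27
Allocation: 192.168.192.0/25 (69 hosts, 126 usable); 192.168.192.128/26 (50 hosts, 62 usable); 192.168.192.192/27 (25 hosts, 30 usable)


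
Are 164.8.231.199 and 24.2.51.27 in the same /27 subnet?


Mask: 255.255.255.224
164.8.231.199 AND mask = 164.8.231.192
24.2.51.27 AND mask = 24.2.51.0
No, different subnets (164.8.231.192 vs 24.2.51.0)


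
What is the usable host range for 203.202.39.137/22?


Network: 203.202.36.0
Broadcast: 203.202.39.255
First usable = network + 1
Last usable = broadcast - 1
Range: 203.202.36.1 to 203.202.39.254


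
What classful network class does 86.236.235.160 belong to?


First octet: 86
Binary: 01010110
0xxxxxxx -> Class A (1-126)
Class A, default mask 255.0.0.0 (/8)


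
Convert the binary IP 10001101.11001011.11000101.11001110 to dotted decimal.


10001101 = 141
11001011 = 203
11000101 = 197
11001110 = 206
IP: 141.203.197.206


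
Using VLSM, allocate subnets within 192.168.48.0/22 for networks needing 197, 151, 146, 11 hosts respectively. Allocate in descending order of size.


197 hosts -> /24 (254 usable): 192.168.48.0/24
151 hosts -> /24 (254 usable): 192.168.49.0/24
146 hosts -> /24 (254 usable): 192.168.50.0/24
11 hosts -> /28 (14 usable): 192.168.51.0/28
Allocation: 192.168.48.0/24 (197 hosts, 254 usable); 192.168.49.0/24 (151 hosts, 254 usable); 192.168.50.0/24 (146 hosts, 254 usable); 192.168.51.0/28 (11 hosts, 14 usable)


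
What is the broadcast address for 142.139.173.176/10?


Network: 142.128.0.0/10
Host bits = 22
Set all host bits to 1:
Broadcast: 142.191.255.255


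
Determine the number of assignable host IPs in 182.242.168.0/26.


Host bits = 32 - 26 = 6
Total addresses = 2^6 = 64
Usable = total - 2 (network and broadcast)
Usable hosts: 62


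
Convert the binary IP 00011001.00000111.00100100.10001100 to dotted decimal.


00011001 = 25
00000111 = 7
00100100 = 36
10001100 = 140
IP: 25.7.36.140


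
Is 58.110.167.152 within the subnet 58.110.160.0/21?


Subnet network: 58.110.160.0
Test IP AND mask: 58.110.160.0
Yes, 58.110.167.152 is in 58.110.160.0/21


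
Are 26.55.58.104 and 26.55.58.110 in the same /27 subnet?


Mask: 255.255.255.224
26.55.58.104 AND mask = 26.55.58.96
26.55.58.110 AND mask = 26.55.58.96
Yes, same subnet (26.55.58.96)


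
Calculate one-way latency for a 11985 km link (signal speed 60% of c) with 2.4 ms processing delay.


Speed = 0.6 * 3e5 km/s = 180000 km/s
Propagation delay = 11985 / 180000 = 0.0666 s = 66.5833 ms
Processing delay = 2.4 ms
Total one-way latency = 68.9833 ms


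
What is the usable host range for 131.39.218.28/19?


Network: 131.39.192.0
Broadcast: 131.39.223.255
First usable = network + 1
Last usable = broadcast - 1
Range: 131.39.192.1 to 131.39.223.254


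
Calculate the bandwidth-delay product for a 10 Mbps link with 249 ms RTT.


BDP = bandwidth * RTT
= 10 Mbps * 249 ms
= 10 * 1e6 * 249 / 1000 bits
= 2490000 bits
= 311250 bytes
= 303.9551 KB
BDP = 2490000 bits (311250 bytes)


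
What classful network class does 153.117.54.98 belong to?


First octet: 153
Binary: 10011001
10xxxxxx -> Class B (128-191)
Class B, default mask 255.255.0.0 (/16)


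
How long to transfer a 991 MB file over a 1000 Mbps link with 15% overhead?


Effective throughput = 1000 * (1 - 15/100) = 850 Mbps
File size in Mb = 991 * 8 = 7928 Mb
Time = 7928 / 850
Time = 9.3271 seconds


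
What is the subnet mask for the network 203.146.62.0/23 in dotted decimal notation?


/23 means 23 network bits, 9 host bits
Binary: 11111111111111111111111000000000
Mask: 255.255.254.0


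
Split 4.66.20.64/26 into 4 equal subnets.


New prefix = 26 + 2 = 28
Each subnet has 16 addresses
  4.66.20.64/28
  4.66.20.80/28
  4.66.20.96/28
  4.66.20.112/28
Subnets: 4.66.20.64/28, 4.66.20.80/28, 4.66.20.96/28, 4.66.20.112/28


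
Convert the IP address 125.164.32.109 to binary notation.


125 = 01111101
164 = 10100100
32 = 00100000
109 = 01101101
Binary: 01111101.10100100.00100000.01101101


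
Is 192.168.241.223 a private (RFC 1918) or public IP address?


RFC 1918 private ranges:
  10.0.0.0/8 (10.0.0.0 - 10.255.255.255)
  172.16.0.0/12 (172.16.0.0 - 172.31.255.255)
  192.168.0.0/16 (192.168.0.0 - 192.168.255.255)
Private (in 192.168.0.0/16)


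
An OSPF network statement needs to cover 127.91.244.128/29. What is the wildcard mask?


Subnet mask: 255.255.255.248
Wildcard = 255.255.255.255 - subnet mask
255 - 255 = 0
255 - 255 = 0
255 - 255 = 0
255 - 248 = 7
Wildcard: 0.0.0.7


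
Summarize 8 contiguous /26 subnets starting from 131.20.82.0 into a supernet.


Original prefix: /26
Number of subnets: 8 = 2^3
New prefix = 26 - 3 = 23
Supernet: 131.20.82.0/23


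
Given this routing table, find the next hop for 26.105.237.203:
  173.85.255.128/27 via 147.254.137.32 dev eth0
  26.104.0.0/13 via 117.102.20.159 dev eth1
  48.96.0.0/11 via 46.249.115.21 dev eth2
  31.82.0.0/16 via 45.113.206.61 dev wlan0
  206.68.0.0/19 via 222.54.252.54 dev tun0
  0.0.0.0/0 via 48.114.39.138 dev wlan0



Longest prefix match for 26.105.237.203:
  /27 173.85.255.128: no
  /13 26.104.0.0: MATCH
  /11 48.96.0.0: no
  /16 31.82.0.0: no
  /19 206.68.0.0: no
  /0 0.0.0.0: MATCH
Selected: next-hop 117.102.20.159 via eth1 (matched /13)


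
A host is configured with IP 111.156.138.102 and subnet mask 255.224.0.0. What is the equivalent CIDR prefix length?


Binary: 11111111.11100000.00000000.00000000
Count leading 1s
Prefix: /11


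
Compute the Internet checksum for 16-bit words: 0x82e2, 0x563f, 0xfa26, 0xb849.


Sum all words (with carry folding):
+ 0x82e2 = 0x82e2
+ 0x563f = 0xd921
+ 0xfa26 = 0xd348
+ 0xb849 = 0x8b92
One's complement: ~0x8b92
Checksum = 0x746d


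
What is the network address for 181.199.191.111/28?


IP:   10110101.11000111.10111111.01101111
Mask: 11111111.11111111.11111111.11110000
AND operation:
Net:  10110101.11000111.10111111.01100000
Network: 181.199.191.96/28


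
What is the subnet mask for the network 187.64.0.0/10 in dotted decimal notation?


/10 means 10 network bits, 22 host bits
Binary: 11111111110000000000000000000000
Mask: 255.192.0.0


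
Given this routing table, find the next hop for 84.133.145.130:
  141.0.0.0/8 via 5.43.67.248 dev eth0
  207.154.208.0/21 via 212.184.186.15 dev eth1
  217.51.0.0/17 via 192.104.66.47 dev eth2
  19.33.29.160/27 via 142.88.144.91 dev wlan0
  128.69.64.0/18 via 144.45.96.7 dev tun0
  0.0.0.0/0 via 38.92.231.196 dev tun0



Longest prefix match for 84.133.145.130:
  /8 141.0.0.0: no
  /21 207.154.208.0: no
  /17 217.51.0.0: no
  /27 19.33.29.160: no
  /18 128.69.64.0: no
  /0 0.0.0.0: MATCH
Selected: next-hop 38.92.231.196 via tun0 (matched /0)


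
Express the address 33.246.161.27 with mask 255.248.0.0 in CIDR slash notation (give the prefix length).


Binary: 11111111.11111000.00000000.00000000
Count leading 1s
Prefix: /13


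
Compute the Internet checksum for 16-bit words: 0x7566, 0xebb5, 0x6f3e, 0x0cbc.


Sum all words (with carry folding):
+ 0x7566 = 0x7566
+ 0xebb5 = 0x611c
+ 0x6f3e = 0xd05a
+ 0x0cbc = 0xdd16
One's complement: ~0xdd16
Checksum = 0x22e9


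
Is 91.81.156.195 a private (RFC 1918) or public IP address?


RFC 1918 private ranges:
  10.0.0.0/8 (10.0.0.0 - 10.255.255.255)
  172.16.0.0/12 (172.16.0.0 - 172.31.255.255)
  192.168.0.0/16 (192.168.0.0 - 192.168.255.255)
Public (not in any RFC 1918 range)


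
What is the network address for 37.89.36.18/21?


IP:   00100101.01011001.00100100.00010010
Mask: 11111111.11111111.11111000.00000000
AND operation:
Net:  00100101.01011001.00100000.00000000
Network: 37.89.32.0/21


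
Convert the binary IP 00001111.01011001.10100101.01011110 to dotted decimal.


00001111 = 15
01011001 = 89
10100101 = 165
01011110 = 94
IP: 15.89.165.94


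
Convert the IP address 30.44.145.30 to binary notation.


30 = 00011110
44 = 00101100
145 = 10010001
30 = 00011110
Binary: 00011110.00101100.10010001.00011110


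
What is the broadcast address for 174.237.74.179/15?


Network: 174.236.0.0/15
Host bits = 17
Set all host bits to 1:
Broadcast: 174.237.255.255


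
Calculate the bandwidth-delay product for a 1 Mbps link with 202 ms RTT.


BDP = bandwidth * RTT
= 1 Mbps * 202 ms
= 1 * 1e6 * 202 / 1000 bits
= 202000 bits
= 25250 bytes
= 24.6582 KB
BDP = 202000 bits (25250 bytes)


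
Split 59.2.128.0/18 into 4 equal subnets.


New prefix = 18 + 2 = 20
Each subnet has 4096 addresses
  59.2.128.0/20
  59.2.144.0/20
  59.2.160.0/20
  59.2.176.0/20
Subnets: 59.2.128.0/20, 59.2.144.0/20, 59.2.160.0/20, 59.2.176.0/20


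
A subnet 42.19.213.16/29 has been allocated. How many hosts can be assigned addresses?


Host bits = 32 - 29 = 3
Total addresses = 2^3 = 8
Usable = total - 2 (network and broadcast)
Usable hosts: 6


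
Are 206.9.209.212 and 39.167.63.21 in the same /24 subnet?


Mask: 255.255.255.0
206.9.209.212 AND mask = 206.9.209.0
39.167.63.21 AND mask = 39.167.63.0
No, different subnets (206.9.209.0 vs 39.167.63.0)


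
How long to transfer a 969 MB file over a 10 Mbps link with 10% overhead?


Effective throughput = 10 * (1 - 10/100) = 9 Mbps
File size in Mb = 969 * 8 = 7752 Mb
Time = 7752 / 9
Time = 861.3333 seconds


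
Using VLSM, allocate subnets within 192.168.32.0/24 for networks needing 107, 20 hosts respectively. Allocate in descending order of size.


107 hosts -> /25 (126 usable): 192.168.32.0/25
20 hosts -> /27 (30 usable): 192.168.32.128/27
Allocation: 192.168.32.0/25 (107 hosts, 126 usable); 192.168.32.128/27 (20 hosts, 30 usable)


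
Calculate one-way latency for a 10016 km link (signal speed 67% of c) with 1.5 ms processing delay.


Speed = 0.67 * 3e5 km/s = 201000 km/s
Propagation delay = 10016 / 201000 = 0.0498 s = 49.8308 ms
Processing delay = 1.5 ms
Total one-way latency = 51.3308 ms


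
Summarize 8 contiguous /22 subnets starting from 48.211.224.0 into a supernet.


Original prefix: /22
Number of subnets: 8 = 2^3
New prefix = 22 - 3 = 19
Supernet: 48.211.224.0/19


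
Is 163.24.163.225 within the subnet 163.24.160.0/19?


Subnet network: 163.24.160.0
Test IP AND mask: 163.24.160.0
Yes, 163.24.163.225 is in 163.24.160.0/19


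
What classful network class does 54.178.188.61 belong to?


First octet: 54
Binary: 00110110
0xxxxxxx -> Class A (1-126)
Class A, default mask 255.0.0.0 (/8)


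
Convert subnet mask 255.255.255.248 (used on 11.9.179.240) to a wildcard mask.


Subnet mask: 255.255.255.248
Wildcard = 255.255.255.255 - subnet mask
255 - 255 = 0
255 - 255 = 0
255 - 255 = 0
255 - 248 = 7
Wildcard: 0.0.0.7


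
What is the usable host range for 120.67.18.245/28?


Network: 120.67.18.240
Broadcast: 120.67.18.255
First usable = network + 1
Last usable = broadcast - 1
Range: 120.67.18.241 to 120.67.18.254


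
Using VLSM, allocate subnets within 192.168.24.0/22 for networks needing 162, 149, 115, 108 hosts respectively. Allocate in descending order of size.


162 hosts -> /24 (254 usable): 192.168.24.0/24
149 hosts -> /24 (254 usable): 192.168.25.0/24
115 hosts -> /25 (126 usable): 192.168.26.0/25
108 hosts -> /25 (126 usable): 192.168.26.128/25
Allocation: 192.168.24.0/24 (162 hosts, 254 usable); 192.168.25.0/24 (149 hosts, 254 usable); 192.168.26.0/25 (115 hosts, 126 usable); 192.168.26.128/25 (108 hosts, 126 usable)


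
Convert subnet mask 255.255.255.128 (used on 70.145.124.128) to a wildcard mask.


Subnet mask: 255.255.255.128
Wildcard = 255.255.255.255 - subnet mask
255 - 255 = 0
255 - 255 = 0
255 - 255 = 0
255 - 128 = 127
Wildcard: 0.0.0.127


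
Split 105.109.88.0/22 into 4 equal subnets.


New prefix = 22 + 2 = 24
Each subnet has 256 addresses
  105.109.88.0/24
  105.109.89.0/24
  105.109.90.0/24
  105.109.91.0/24
Subnets: 105.109.88.0/24, 105.109.89.0/24, 105.109.90.0/24, 105.109.91.0/24


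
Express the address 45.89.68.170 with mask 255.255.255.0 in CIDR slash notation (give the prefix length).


Binary: 11111111.11111111.11111111.00000000
Count leading 1s
Prefix: /24


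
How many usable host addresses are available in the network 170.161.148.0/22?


Host bits = 32 - 22 = 10
Total addresses = 2^10 = 1024
Usable = total - 2 (network and broadcast)
Usable hosts: 1022


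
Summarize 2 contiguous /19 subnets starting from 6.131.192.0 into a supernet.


Original prefix: /19
Number of subnets: 2 = 2^1
New prefix = 19 - 1 = 18
Supernet: 6.131.192.0/18


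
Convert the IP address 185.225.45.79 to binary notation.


185 = 10111001
225 = 11100001
45 = 00101101
79 = 01001111
Binary: 10111001.11100001.00101101.01001111


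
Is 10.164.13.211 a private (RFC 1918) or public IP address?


RFC 1918 private ranges:
  10.0.0.0/8 (10.0.0.0 - 10.255.255.255)
  172.16.0.0/12 (172.16.0.0 - 172.31.255.255)
  192.168.0.0/16 (192.168.0.0 - 192.168.255.255)
Private (in 10.0.0.0/8)


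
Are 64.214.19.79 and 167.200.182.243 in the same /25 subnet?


Mask: 255.255.255.128
64.214.19.79 AND mask = 64.214.19.0
167.200.182.243 AND mask = 167.200.182.128
No, different subnets (64.214.19.0 vs 167.200.182.128)


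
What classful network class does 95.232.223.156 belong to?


First octet: 95
Binary: 01011111
0xxxxxxx -> Class A (1-126)
Class A, default mask 255.0.0.0 (/8)


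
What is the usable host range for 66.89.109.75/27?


Network: 66.89.109.64
Broadcast: 66.89.109.95
First usable = network + 1
Last usable = broadcast - 1
Range: 66.89.109.65 to 66.89.109.94


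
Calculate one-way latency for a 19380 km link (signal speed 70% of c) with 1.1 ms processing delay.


Speed = 0.7 * 3e5 km/s = 210000 km/s
Propagation delay = 19380 / 210000 = 0.0923 s = 92.2857 ms
Processing delay = 1.1 ms
Total one-way latency = 93.3857 ms


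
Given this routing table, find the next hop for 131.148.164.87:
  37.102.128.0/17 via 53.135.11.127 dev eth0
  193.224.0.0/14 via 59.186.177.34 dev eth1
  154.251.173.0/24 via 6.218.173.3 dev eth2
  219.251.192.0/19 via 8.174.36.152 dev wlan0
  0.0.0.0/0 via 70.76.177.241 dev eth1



Longest prefix match for 131.148.164.87:
  /17 37.102.128.0: no
  /14 193.224.0.0: no
  /24 154.251.173.0: no
  /19 219.251.192.0: no
  /0 0.0.0.0: MATCH
Selected: next-hop 70.76.177.241 via eth1 (matched /0)


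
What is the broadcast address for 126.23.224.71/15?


Network: 126.22.0.0/15
Host bits = 17
Set all host bits to 1:
Broadcast: 126.23.255.255


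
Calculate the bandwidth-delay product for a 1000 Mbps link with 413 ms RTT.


BDP = bandwidth * RTT
= 1000 Mbps * 413 ms
= 1000 * 1e6 * 413 / 1000 bits
= 413000000 bits
= 51625000 bytes
= 50415.0391 KB
BDP = 413000000 bits (51625000 bytes)


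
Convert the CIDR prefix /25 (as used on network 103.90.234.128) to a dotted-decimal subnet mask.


/25 means 25 network bits, 7 host bits
Binary: 11111111111111111111111110000000
Mask: 255.255.255.128


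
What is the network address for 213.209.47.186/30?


IP:   11010101.11010001.00101111.10111010
Mask: 11111111.11111111.11111111.11111100
AND operation:
Net:  11010101.11010001.00101111.10111000
Network: 213.209.47.184/30


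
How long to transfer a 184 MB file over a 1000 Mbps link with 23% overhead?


Effective throughput = 1000 * (1 - 23/100) = 770 Mbps
File size in Mb = 184 * 8 = 1472 Mb
Time = 1472 / 770
Time = 1.9117 seconds


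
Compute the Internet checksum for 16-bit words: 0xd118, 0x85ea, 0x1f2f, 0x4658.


Sum all words (with carry folding):
+ 0xd118 = 0xd118
+ 0x85ea = 0x5703
+ 0x1f2f = 0x7632
+ 0x4658 = 0xbc8a
One's complement: ~0xbc8a
Checksum = 0x4375


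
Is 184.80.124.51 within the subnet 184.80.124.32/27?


Subnet network: 184.80.124.32
Test IP AND mask: 184.80.124.32
Yes, 184.80.124.51 is in 184.80.124.32/27


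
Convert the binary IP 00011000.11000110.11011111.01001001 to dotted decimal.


00011000 = 24
11000110 = 198
11011111 = 223
01001001 = 73
IP: 24.198.223.73


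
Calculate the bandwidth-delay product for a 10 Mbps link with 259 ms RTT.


BDP = bandwidth * RTT
= 10 Mbps * 259 ms
= 10 * 1e6 * 259 / 1000 bits
= 2590000 bits
= 323750 bytes
= 316.1621 KB
BDP = 2590000 bits (323750 bytes)


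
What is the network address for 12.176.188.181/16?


IP:   00001100.10110000.10111100.10110101
Mask: 11111111.11111111.00000000.00000000
AND operation:
Net:  00001100.10110000.00000000.00000000
Network: 12.176.0.0/16


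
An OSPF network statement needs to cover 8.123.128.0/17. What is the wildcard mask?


Subnet mask: 255.255.128.0
Wildcard = 255.255.255.255 - subnet mask
255 - 255 = 0
255 - 255 = 0
255 - 128 = 127
255 - 0 = 255
Wildcard: 0.0.127.255


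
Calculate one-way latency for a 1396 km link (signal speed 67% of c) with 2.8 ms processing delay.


Speed = 0.67 * 3e5 km/s = 201000 km/s
Propagation delay = 1396 / 201000 = 0.0069 s = 6.9453 ms
Processing delay = 2.8 ms
Total one-way latency = 9.7453 ms


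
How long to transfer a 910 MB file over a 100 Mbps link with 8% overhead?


Effective throughput = 100 * (1 - 8/100) = 92 Mbps
File size in Mb = 910 * 8 = 7280 Mb
Time = 7280 / 92
Time = 79.1304 seconds


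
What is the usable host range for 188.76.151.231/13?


Network: 188.72.0.0
Broadcast: 188.79.255.255
First usable = network + 1
Last usable = broadcast - 1
Range: 188.72.0.1 to 188.79.255.254


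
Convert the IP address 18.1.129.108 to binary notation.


18 = 00010010
1 = 00000001
129 = 10000001
108 = 01101100
Binary: 00010010.00000001.10000001.01101100


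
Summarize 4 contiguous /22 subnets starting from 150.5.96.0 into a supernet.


Original prefix: /22
Number of subnets: 4 = 2^2
New prefix = 22 - 2 = 20
Supernet: 150.5.96.0/20


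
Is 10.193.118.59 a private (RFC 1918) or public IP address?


RFC 1918 private ranges:
  10.0.0.0/8 (10.0.0.0 - 10.255.255.255)
  172.16.0.0/12 (172.16.0.0 - 172.31.255.255)
  192.168.0.0/16 (192.168.0.0 - 192.168.255.255)
Private (in 10.0.0.0/8)


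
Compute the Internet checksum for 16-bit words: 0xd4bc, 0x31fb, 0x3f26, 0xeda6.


Sum all words (with carry folding):
+ 0xd4bc = 0xd4bc
+ 0x31fb = 0x06b8
+ 0x3f26 = 0x45de
+ 0xeda6 = 0x3385
One's complement: ~0x3385
Checksum = 0xcc7a


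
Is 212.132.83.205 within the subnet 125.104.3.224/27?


Subnet network: 125.104.3.224
Test IP AND mask: 212.132.83.192
No, 212.132.83.205 is not in 125.104.3.224/27


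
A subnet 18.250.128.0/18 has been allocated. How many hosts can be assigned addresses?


Host bits = 32 - 18 = 14
Total addresses = 2^14 = 16384
Usable = total - 2 (network and broadcast)
Usable hosts: 16382


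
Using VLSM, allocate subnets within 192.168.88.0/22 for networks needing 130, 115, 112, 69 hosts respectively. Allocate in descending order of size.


130 hosts -> /24 (254 usable): 192.168.88.0/24
115 hosts -> /25 (126 usable): 192.168.89.0/25
112 hosts -> /25 (126 usable): 192.168.89.128/25
69 hosts -> /25 (126 usable): 192.168.90.0/25
Allocation: 192.168.88.0/24 (130 hosts, 254 usable); 192.168.89.0/25 (115 hosts, 126 usable); 192.168.89.128/25 (112 hosts, 126 usable); 192.168.90.0/25 (69 hosts, 126 usable)


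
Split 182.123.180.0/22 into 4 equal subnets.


New prefix = 22 + 2 = 24
Each subnet has 256 addresses
  182.123.180.0/24
  182.123.181.0/24
  182.123.182.0/24
  182.123.183.0/24
Subnets: 182.123.180.0/24, 182.123.181.0/24, 182.123.182.0/24, 182.123.183.0/24


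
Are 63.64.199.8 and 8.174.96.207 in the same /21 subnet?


Mask: 255.255.248.0
63.64.199.8 AND mask = 63.64.192.0
8.174.96.207 AND mask = 8.174.96.0
No, different subnets (63.64.192.0 vs 8.174.96.0)


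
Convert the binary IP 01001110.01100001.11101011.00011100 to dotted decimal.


01001110 = 78
01100001 = 97
11101011 = 235
00011100 = 28
IP: 78.97.235.28


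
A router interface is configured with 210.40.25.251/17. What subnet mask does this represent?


/17 means 17 network bits, 15 host bits
Binary: 11111111111111111000000000000000
Mask: 255.255.128.0


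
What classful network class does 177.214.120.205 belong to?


First octet: 177
Binary: 10110001
10xxxxxx -> Class B (128-191)
Class B, default mask 255.255.0.0 (/16)


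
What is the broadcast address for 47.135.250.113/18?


Network: 47.135.192.0/18
Host bits = 14
Set all host bits to 1:
Broadcast: 47.135.255.255


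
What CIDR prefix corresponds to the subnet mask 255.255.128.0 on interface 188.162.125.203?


Binary: 11111111.11111111.10000000.00000000
Count leading 1s
Prefix: /17


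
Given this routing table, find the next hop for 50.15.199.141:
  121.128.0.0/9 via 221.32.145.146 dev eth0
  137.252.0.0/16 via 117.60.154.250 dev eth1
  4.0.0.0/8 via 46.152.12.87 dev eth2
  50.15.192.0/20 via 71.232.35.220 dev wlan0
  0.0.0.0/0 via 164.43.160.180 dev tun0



Longest prefix match for 50.15.199.141:
  /9 121.128.0.0: no
  /16 137.252.0.0: no
  /8 4.0.0.0: no
  /20 50.15.192.0: MATCH
  /0 0.0.0.0: MATCH
Selected: next-hop 71.232.35.220 via wlan0 (matched /20)


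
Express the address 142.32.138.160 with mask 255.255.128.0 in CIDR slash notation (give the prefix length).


Binary: 11111111.11111111.10000000.00000000
Count leading 1s
Prefix: /17


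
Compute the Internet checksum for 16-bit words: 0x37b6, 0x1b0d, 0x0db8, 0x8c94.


Sum all words (with carry folding):
+ 0x37b6 = 0x37b6
+ 0x1b0d = 0x52c3
+ 0x0db8 = 0x607b
+ 0x8c94 = 0xed0f
One's complement: ~0xed0f
Checksum = 0x12f0


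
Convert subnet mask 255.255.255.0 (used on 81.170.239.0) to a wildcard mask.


Subnet mask: 255.255.255.0
Wildcard = 255.255.255.255 - subnet mask
255 - 255 = 0
255 - 255 = 0
255 - 255 = 0
255 - 0 = 255
Wildcard: 0.0.0.255


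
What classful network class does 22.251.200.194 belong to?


First octet: 22
Binary: 00010110
0xxxxxxx -> Class A (1-126)
Class A, default mask 255.0.0.0 (/8)


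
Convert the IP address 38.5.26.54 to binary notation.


38 = 00100110
5 = 00000101
26 = 00011010
54 = 00110110
Binary: 00100110.00000101.00011010.00110110


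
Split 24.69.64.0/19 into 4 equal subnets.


New prefix = 19 + 2 = 21
Each subnet has 2048 addresses
  24.69.64.0/21
  24.69.72.0/21
  24.69.80.0/21
  24.69.88.0/21
Subnets: 24.69.64.0/21, 24.69.72.0/21, 24.69.80.0/21, 24.69.88.0/21


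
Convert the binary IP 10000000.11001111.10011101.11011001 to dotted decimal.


10000000 = 128
11001111 = 207
10011101 = 157
11011001 = 217
IP: 128.207.157.217


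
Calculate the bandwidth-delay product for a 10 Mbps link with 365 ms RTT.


BDP = bandwidth * RTT
= 10 Mbps * 365 ms
= 10 * 1e6 * 365 / 1000 bits
= 3650000 bits
= 456250 bytes
= 445.5566 KB
BDP = 3650000 bits (456250 bytes)


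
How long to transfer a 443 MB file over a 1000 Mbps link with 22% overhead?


Effective throughput = 1000 * (1 - 22/100) = 780 Mbps
File size in Mb = 443 * 8 = 3544 Mb
Time = 3544 / 780
Time = 4.5436 seconds


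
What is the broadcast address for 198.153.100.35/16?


Network: 198.153.0.0/16
Host bits = 16
Set all host bits to 1:
Broadcast: 198.153.255.255


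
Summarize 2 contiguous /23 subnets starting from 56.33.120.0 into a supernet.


Original prefix: /23
Number of subnets: 2 = 2^1
New prefix = 23 - 1 = 22
Supernet: 56.33.120.0/22


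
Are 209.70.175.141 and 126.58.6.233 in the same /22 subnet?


Mask: 255.255.252.0
209.70.175.141 AND mask = 209.70.172.0
126.58.6.233 AND mask = 126.58.4.0
No, different subnets (209.70.172.0 vs 126.58.4.0)


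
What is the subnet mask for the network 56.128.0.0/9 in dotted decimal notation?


/9 means 9 network bits, 23 host bits
Binary: 11111111100000000000000000000000
Mask: 255.128.0.0


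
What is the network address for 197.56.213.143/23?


IP:   11000101.00111000.11010101.10001111
Mask: 11111111.11111111.11111110.00000000
AND operation:
Net:  11000101.00111000.11010100.00000000
Network: 197.56.212.0/23


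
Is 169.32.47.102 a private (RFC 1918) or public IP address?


RFC 1918 private ranges:
  10.0.0.0/8 (10.0.0.0 - 10.255.255.255)
  172.16.0.0/12 (172.16.0.0 - 172.31.255.255)
  192.168.0.0/16 (192.168.0.0 - 192.168.255.255)
Public (not in any RFC 1918 range)


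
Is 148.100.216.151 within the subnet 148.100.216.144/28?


Subnet network: 148.100.216.144
Test IP AND mask: 148.100.216.144
Yes, 148.100.216.151 is in 148.100.216.144/28


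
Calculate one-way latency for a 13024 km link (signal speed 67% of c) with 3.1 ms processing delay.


Speed = 0.67 * 3e5 km/s = 201000 km/s
Propagation delay = 13024 / 201000 = 0.0648 s = 64.796 ms
Processing delay = 3.1 ms
Total one-way latency = 67.896 ms


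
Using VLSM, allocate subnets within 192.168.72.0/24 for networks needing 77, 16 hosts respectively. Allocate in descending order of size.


77 hosts -> /25 (126 usable): 192.168.72.0/25
16 hosts -> /27 (30 usable): 192.168.72.128/27
Allocation: 192.168.72.0/25 (77 hosts, 126 usable); 192.168.72.128/27 (16 hosts, 30 usable)


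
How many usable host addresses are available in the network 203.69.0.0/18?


Host bits = 32 - 18 = 14
Total addresses = 2^14 = 16384
Usable = total - 2 (network and broadcast)
Usable hosts: 16382


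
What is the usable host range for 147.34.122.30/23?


Network: 147.34.122.0
Broadcast: 147.34.123.255
First usable = network + 1
Last usable = broadcast - 1
Range: 147.34.122.1 to 147.34.123.254


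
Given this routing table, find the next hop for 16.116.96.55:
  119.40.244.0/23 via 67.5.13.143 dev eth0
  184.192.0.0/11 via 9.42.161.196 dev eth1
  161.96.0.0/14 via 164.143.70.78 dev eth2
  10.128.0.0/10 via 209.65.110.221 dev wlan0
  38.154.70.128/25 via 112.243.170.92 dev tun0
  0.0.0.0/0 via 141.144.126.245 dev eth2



Longest prefix match for 16.116.96.55:
  /23 119.40.244.0: no
  /11 184.192.0.0: no
  /14 161.96.0.0: no
  /10 10.128.0.0: no
  /25 38.154.70.128: no
  /0 0.0.0.0: MATCH
Selected: next-hop 141.144.126.245 via eth2 (matched /0)


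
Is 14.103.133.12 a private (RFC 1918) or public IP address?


RFC 1918 private ranges:
  10.0.0.0/8 (10.0.0.0 - 10.255.255.255)
  172.16.0.0/12 (172.16.0.0 - 172.31.255.255)
  192.168.0.0/16 (192.168.0.0 - 192.168.255.255)
Public (not in any RFC 1918 range)


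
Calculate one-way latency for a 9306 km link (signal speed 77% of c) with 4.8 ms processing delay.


Speed = 0.77 * 3e5 km/s = 231000 km/s
Propagation delay = 9306 / 231000 = 0.0403 s = 40.2857 ms
Processing delay = 4.8 ms
Total one-way latency = 45.0857 ms


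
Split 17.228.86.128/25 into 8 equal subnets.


New prefix = 25 + 3 = 28
Each subnet has 16 addresses
  17.228.86.128/28
  17.228.86.144/28
  17.228.86.160/28
  17.228.86.176/28
  17.228.86.192/28
  17.228.86.208/28
  17.228.86.224/28
  17.228.86.240/28
Subnets: 17.228.86.128/28, 17.228.86.144/28, 17.228.86.160/28, 17.228.86.176/28, 17.228.86.192/28, 17.228.86.208/28, 17.228.86.224/28, 17.228.86.240/28


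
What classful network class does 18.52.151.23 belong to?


First octet: 18
Binary: 00010010
0xxxxxxx -> Class A (1-126)
Class A, default mask 255.0.0.0 (/8)


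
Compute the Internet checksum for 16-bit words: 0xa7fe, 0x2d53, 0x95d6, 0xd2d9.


Sum all words (with carry folding):
+ 0xa7fe = 0xa7fe
+ 0x2d53 = 0xd551
+ 0x95d6 = 0x6b28
+ 0xd2d9 = 0x3e02
One's complement: ~0x3e02
Checksum = 0xc1fd


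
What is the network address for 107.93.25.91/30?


IP:   01101011.01011101.00011001.01011011
Mask: 11111111.11111111.11111111.11111100
AND operation:
Net:  01101011.01011101.00011001.01011000
Network: 107.93.25.88/30


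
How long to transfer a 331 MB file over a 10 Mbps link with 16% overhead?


Effective throughput = 10 * (1 - 16/100) = 8.4 Mbps
File size in Mb = 331 * 8 = 2648 Mb
Time = 2648 / 8.4
Time = 315.2381 seconds


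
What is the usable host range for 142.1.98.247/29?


Network: 142.1.98.240
Broadcast: 142.1.98.247
First usable = network + 1
Last usable = broadcast - 1
Range: 142.1.98.241 to 142.1.98.246


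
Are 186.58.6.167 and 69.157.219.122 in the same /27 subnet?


Mask: 255.255.255.224
186.58.6.167 AND mask = 186.58.6.160
69.157.219.122 AND mask = 69.157.219.96
No, different subnets (186.58.6.160 vs 69.157.219.96)


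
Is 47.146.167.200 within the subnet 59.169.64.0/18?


Subnet network: 59.169.64.0
Test IP AND mask: 47.146.128.0
No, 47.146.167.200 is not in 59.169.64.0/18


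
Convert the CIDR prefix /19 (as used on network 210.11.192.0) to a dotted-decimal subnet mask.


/19 means 19 network bits, 13 host bits
Binary: 11111111111111111110000000000000
Mask: 255.255.224.0


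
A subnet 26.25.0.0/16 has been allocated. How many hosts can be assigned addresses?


Host bits = 32 - 16 = 16
Total addresses = 2^16 = 65536
Usable = total - 2 (network and broadcast)
Usable hosts: 65534


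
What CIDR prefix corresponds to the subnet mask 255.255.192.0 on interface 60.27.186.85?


Binary: 11111111.11111111.11000000.00000000
Count leading 1s
Prefix: /18


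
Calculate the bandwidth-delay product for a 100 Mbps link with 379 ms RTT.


BDP = bandwidth * RTT
= 100 Mbps * 379 ms
= 100 * 1e6 * 379 / 1000 bits
= 37900000 bits
= 4737500 bytes
= 4626.4648 KB
BDP = 37900000 bits (4737500 bytes)


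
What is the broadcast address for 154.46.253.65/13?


Network: 154.40.0.0/13
Host bits = 19
Set all host bits to 1:
Broadcast: 154.47.255.255


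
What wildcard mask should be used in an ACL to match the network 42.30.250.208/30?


Subnet mask: 255.255.255.252
Wildcard = 255.255.255.255 - subnet mask
255 - 255 = 0
255 - 255 = 0
255 - 255 = 0
255 - 252 = 3
Wildcard: 0.0.0.3


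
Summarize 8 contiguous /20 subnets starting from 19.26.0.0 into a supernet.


Original prefix: /20
Number of subnets: 8 = 2^3
New prefix = 20 - 3 = 17
Supernet: 19.26.0.0/17


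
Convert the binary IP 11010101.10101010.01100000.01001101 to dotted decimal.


11010101 = 213
10101010 = 170
01100000 = 96
01001101 = 77
IP: 213.170.96.77


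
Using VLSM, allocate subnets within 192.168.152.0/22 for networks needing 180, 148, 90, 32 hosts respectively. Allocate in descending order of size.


180 hosts -> /24 (254 usable): 192.168.152.0/24
148 hosts -> /24 (254 usable): 192.168.153.0/24
90 hosts -> /25 (126 usable): 192.168.154.0/25
32 hosts -> /26 (62 usable): 192.168.154.128/26
Allocation: 192.168.152.0/24 (180 hosts, 254 usable); 192.168.153.0/24 (148 hosts, 254 usable); 192.168.154.0/25 (90 hosts, 126 usable); 192.168.154.128/26 (32 hosts, 62 usable)


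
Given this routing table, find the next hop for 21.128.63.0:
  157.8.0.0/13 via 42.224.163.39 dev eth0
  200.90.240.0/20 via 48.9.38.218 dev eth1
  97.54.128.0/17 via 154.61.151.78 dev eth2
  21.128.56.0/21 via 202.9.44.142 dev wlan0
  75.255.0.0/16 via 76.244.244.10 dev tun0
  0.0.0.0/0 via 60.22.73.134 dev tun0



Longest prefix match for 21.128.63.0:
  /13 157.8.0.0: no
  /20 200.90.240.0: no
  /17 97.54.128.0: no
  /21 21.128.56.0: MATCH
  /16 75.255.0.0: no
  /0 0.0.0.0: MATCH
Selected: next-hop 202.9.44.142 via wlan0 (matched /21)


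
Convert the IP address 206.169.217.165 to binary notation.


206 = 11001110
169 = 10101001
217 = 11011001
165 = 10100101
Binary: 11001110.10101001.11011001.10100101


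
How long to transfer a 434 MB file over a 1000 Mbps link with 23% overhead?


Effective throughput = 1000 * (1 - 23/100) = 770 Mbps
File size in Mb = 434 * 8 = 3472 Mb
Time = 3472 / 770
Time = 4.5091 seconds


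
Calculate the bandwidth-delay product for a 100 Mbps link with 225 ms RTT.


BDP = bandwidth * RTT
= 100 Mbps * 225 ms
= 100 * 1e6 * 225 / 1000 bits
= 22500000 bits
= 2812500 bytes
= 2746.582 KB
BDP = 22500000 bits (2812500 bytes)


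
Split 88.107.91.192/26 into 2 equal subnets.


New prefix = 26 + 1 = 27
Each subnet has 32 addresses
  88.107.91.192/27
  88.107.91.224/27
Subnets: 88.107.91.192/27, 88.107.91.224/27


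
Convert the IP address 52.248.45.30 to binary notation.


52 = 00110100
248 = 11111000
45 = 00101101
30 = 00011110
Binary: 00110100.11111000.00101101.00011110


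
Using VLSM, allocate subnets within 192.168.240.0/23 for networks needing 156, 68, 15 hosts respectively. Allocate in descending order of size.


156 hosts -> /24 (254 usable): 192.168.240.0/24
68 hosts -> /25 (126 usable): 192.168.241.0/25
15 hosts -> /27 (30 usable): 192.168.241.128/27
Allocation: 192.168.240.0/24 (156 hosts, 254 usable); 192.168.241.0/25 (68 hosts, 126 usable); 192.168.241.128/27 (15 hosts, 30 usable)


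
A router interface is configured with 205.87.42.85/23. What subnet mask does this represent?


/23 means 23 network bits, 9 host bits
Binary: 11111111111111111111111000000000
Mask: 255.255.254.0


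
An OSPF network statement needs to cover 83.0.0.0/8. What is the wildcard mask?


Subnet mask: 255.0.0.0
Wildcard = 255.255.255.255 - subnet mask
255 - 255 = 0
255 - 0 = 255
255 - 0 = 255
255 - 0 = 255
Wildcard: 0.255.255.255


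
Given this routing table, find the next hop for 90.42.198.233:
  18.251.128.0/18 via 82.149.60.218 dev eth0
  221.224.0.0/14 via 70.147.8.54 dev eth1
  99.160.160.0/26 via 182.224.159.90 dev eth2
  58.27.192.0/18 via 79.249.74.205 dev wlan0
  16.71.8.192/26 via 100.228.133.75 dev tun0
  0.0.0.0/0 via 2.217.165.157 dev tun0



Longest prefix match for 90.42.198.233:
  /18 18.251.128.0: no
  /14 221.224.0.0: no
  /26 99.160.160.0: no
  /18 58.27.192.0: no
  /26 16.71.8.192: no
  /0 0.0.0.0: MATCH
Selected: next-hop 2.217.165.157 via tun0 (matched /0)


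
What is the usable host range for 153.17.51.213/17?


Network: 153.17.0.0
Broadcast: 153.17.127.255
First usable = network + 1
Last usable = broadcast - 1
Range: 153.17.0.1 to 153.17.127.254


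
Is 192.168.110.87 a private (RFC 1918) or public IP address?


RFC 1918 private ranges:
  10.0.0.0/8 (10.0.0.0 - 10.255.255.255)
  172.16.0.0/12 (172.16.0.0 - 172.31.255.255)
  192.168.0.0/16 (192.168.0.0 - 192.168.255.255)
Private (in 192.168.0.0/16)


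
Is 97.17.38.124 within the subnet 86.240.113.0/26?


Subnet network: 86.240.113.0
Test IP AND mask: 97.17.38.64
No, 97.17.38.124 is not in 86.240.113.0/26


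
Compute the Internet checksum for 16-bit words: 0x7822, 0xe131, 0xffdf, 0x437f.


Sum all words (with carry folding):
+ 0x7822 = 0x7822
+ 0xe131 = 0x5954
+ 0xffdf = 0x5934
+ 0x437f = 0x9cb3
One's complement: ~0x9cb3
Checksum = 0x634c


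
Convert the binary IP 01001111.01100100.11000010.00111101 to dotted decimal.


01001111 = 79
01100100 = 100
11000010 = 194
00111101 = 61
IP: 79.100.194.61


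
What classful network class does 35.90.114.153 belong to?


First octet: 35
Binary: 00100011
0xxxxxxx -> Class A (1-126)
Class A, default mask 255.0.0.0 (/8)


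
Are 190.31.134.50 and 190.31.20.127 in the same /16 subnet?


Mask: 255.255.0.0
190.31.134.50 AND mask = 190.31.0.0
190.31.20.127 AND mask = 190.31.0.0
Yes, same subnet (190.31.0.0)


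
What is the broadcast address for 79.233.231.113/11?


Network: 79.224.0.0/11
Host bits = 21
Set all host bits to 1:
Broadcast: 79.255.255.255


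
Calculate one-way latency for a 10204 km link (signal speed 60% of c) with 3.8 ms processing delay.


Speed = 0.6 * 3e5 km/s = 180000 km/s
Propagation delay = 10204 / 180000 = 0.0567 s = 56.6889 ms
Processing delay = 3.8 ms
Total one-way latency = 60.4889 ms


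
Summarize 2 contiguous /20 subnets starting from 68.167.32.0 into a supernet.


Original prefix: /20
Number of subnets: 2 = 2^1
New prefix = 20 - 1 = 19
Supernet: 68.167.32.0/19


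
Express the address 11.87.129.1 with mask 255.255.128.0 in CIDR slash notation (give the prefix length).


Binary: 11111111.11111111.10000000.00000000
Count leading 1s
Prefix: /17


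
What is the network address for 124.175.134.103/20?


IP:   01111100.10101111.10000110.01100111
Mask: 11111111.11111111.11110000.00000000
AND operation:
Net:  01111100.10101111.10000000.00000000
Network: 124.175.128.0/20


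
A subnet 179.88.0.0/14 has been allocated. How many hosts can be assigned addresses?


Host bits = 32 - 14 = 18
Total addresses = 2^18 = 262144
Usable = total - 2 (network and broadcast)
Usable hosts: 262142
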